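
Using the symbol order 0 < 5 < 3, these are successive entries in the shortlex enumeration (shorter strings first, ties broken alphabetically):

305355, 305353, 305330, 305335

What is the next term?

Treat 305335 as a base-3 numeral over the given alphabet and add one, carrying through any trailing 3's.

305333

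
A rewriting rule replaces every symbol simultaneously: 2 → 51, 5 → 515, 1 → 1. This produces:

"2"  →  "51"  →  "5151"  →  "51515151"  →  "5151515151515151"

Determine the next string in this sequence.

Applying the rule to each of the 16 symbols of 5151515151515151 gives the pieces 515 1 515 1 515 1 515 1 515 1 515 1 515 1 515 1, which concatenate to the answer.

51515151515151515151515151515151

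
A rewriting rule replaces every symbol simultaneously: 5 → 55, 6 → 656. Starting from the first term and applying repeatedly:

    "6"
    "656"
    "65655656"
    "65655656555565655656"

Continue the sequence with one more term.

Applying the rule to each of the 20 symbols of 65655656555565655656 gives the pieces 656 55 656 55 55 656 55 656 55 55 55 55 656 55 656 55 55 656 55 656, which concatenate to the answer.

656556565555656556565555555565655656555565655656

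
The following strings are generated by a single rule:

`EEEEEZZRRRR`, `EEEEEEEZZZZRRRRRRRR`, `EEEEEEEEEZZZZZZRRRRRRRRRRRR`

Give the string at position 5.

EEEEEEEEEEEEEZZZZZZZZZZRRRRRRRRRRRRRRRRRRRR

Each string has the form E^{2n+3} Z^{2n} R^{4n} (n = 1, 2, …).
For term 5, n = 5, so the run lengths are 13, 10, 20.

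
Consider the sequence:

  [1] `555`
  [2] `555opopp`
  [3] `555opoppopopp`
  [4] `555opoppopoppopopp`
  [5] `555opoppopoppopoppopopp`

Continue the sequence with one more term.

555opoppopoppopoppopoppopopp

The strings grow by a fixed suffix opopp each time.
One more step from 555opoppopoppopoppopopp gives the answer.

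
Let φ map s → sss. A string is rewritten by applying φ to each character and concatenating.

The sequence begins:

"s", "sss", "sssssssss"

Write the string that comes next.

sssssssssssssssssssssssssss

Rewriting each symbol of sssssssss: s→sss, s→sss, s→sss, s→sss, s→sss, s→sss, s→sss, s→sss, s→sss, which concatenates to sss sss sss sss sss sss sss sss sss.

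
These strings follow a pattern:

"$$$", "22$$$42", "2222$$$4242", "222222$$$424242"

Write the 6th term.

2222222222$$$4242424242

Every step adds 22 to the front and 42 to the end of the previous string.
From 222222$$$424242, 2 further steps: 222222$$$424242 → 22222222$$$42424242 → (answer).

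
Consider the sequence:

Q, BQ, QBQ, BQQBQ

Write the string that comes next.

This is a Fibonacci-style word recurrence s(k) = s(k−2)·s(k−1): e.g. Q·BQ = QBQ.
So term 5 is QBQ·BQQBQ.

QBQBQQBQ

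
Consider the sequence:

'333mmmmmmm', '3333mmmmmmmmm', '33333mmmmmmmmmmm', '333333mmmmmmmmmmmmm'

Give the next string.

3333333mmmmmmmmmmmmmmm

Reading off run lengths: 3 runs 3, 4, 5, 6; m runs 7, 9, 11, 13 — each is linear in n, where the shown terms are n = 3, 4, 5, 6.
At n = 7 the blocks have lengths 7, 15.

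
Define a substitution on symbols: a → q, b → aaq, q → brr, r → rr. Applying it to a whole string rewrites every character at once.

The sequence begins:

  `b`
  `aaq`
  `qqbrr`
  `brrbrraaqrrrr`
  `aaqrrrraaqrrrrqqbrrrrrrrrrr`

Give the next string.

Rewriting the 27 symbols of aaqrrrraaqrrrrqqbrrrrrrrrrr one by one yields q q brr rr rr rr rr q q brr rr rr rr rr brr brr aaq rr rr rr rr rr rr rr rr rr rr; concatenated:

qqbrrrrrrrrrrqqbrrrrrrrrrrbrrbrraaqrrrrrrrrrrrrrrrrrrrr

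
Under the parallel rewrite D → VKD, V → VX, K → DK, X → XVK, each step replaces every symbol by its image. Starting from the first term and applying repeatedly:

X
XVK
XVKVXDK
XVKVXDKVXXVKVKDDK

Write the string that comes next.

Rewriting the 17 symbols of XVKVXDKVXXVKVKDDK one by one yields XVK VX DK VX XVK VKD DK VX XVK XVK VX DK VX DK VKD VKD DK; concatenated:

XVKVXDKVXXVKVKDDKVXXVKXVKVXDKVXDKVKDVKDDK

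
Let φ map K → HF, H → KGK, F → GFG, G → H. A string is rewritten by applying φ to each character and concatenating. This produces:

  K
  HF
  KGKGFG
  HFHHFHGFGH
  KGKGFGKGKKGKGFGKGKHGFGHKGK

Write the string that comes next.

HFHHFHGFGHHFHHFHFHHFHGFGHHFHHFKGKHGFGHKGKHFHHF

Replace each of the 26 characters of KGKGFGKGKKGKGFGKGKHGFGHKGK in place — HF H HF H GFG H HF H HF HF H HF H GFG H HF H HF KGK H GFG H KGK HF H HF — and concatenate.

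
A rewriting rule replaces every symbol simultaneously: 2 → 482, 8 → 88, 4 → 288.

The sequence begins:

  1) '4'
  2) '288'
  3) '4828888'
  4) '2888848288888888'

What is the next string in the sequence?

Rewriting the 16 symbols of 2888848288888888 one by one yields 482 88 88 88 88 288 88 482 88 88 88 88 88 88 88 88; concatenated:

48288888888288884828888888888888888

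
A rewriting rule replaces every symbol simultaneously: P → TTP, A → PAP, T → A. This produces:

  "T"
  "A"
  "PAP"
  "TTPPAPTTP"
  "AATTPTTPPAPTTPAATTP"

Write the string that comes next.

φ(AATTPTTPPAPTTPAATTP) expands symbol-by-symbol to PAP PAP A A TTP A A TTP TTP PAP TTP A A TTP PAP PAP A A TTP; joining the 19 pieces gives the next term.

PAPPAPAATTPAATTPTTPPAPTTPAATTPPAPPAPAATTP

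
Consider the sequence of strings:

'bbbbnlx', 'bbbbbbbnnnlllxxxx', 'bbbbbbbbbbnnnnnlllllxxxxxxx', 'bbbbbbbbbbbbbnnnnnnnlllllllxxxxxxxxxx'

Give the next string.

The n-th term is 3n+1 b's then 2n-1 n's then 2n-1 l's then 3n-2 x's (n = 1, 2, …).
Setting n = 5 gives 16, 9, 9, 13 characters in each block.

bbbbbbbbbbbbbbbbnnnnnnnnnlllllllllxxxxxxxxxxxxx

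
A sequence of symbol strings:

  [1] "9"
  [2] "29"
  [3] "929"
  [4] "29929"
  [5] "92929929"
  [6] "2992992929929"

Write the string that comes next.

929299292992992929929

Each term (from the third on) is the two preceding terms concatenated in order: term 3 = 9·29 = 929.
Continuing: 92929929 · 2992992929929 gives term 7.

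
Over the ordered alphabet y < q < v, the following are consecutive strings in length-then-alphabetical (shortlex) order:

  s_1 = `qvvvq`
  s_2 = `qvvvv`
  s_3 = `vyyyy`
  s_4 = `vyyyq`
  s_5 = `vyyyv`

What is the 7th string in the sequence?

Continuing the enumeration 2 steps past vyyyv: vyyyv → vyyqy → (answer).

vyyqq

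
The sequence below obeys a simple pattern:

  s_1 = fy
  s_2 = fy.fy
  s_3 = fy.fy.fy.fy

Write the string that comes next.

fy.fy.fy.fy.fy.fy.fy.fy

Every step duplicates the string with '.' between the halves.
So the next term is two copies of fy.fy.fy.fy with '.' between the halves.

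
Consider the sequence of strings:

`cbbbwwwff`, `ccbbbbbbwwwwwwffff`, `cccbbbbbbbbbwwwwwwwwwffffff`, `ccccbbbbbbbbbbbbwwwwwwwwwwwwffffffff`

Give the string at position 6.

ccccccbbbbbbbbbbbbbbbbbbwwwwwwwwwwwwwwwwwwffffffffffff

The n-th term is n c's then 3n b's then 3n w's then 2n f's (n = 1, 2, …).
Setting n = 6 gives 6, 18, 18, 12 characters in each block.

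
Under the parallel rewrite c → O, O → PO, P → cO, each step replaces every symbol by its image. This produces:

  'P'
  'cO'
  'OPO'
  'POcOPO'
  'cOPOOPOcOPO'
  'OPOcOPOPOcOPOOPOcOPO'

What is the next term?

POcOPOOPOcOPOcOPOOPOcOPOPOcOPOOPOcOPO

Replace each of the 20 characters of OPOcOPOPOcOPOOPOcOPO in place — PO cO PO O PO cO PO cO PO O PO cO PO PO cO PO O PO cO PO — and concatenate.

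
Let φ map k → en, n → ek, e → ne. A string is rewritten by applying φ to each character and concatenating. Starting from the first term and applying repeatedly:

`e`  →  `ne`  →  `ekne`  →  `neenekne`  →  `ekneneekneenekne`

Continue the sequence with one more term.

neenekneekneneenekneneekneenekne

Applying the rule to each of the 16 symbols of ekneneekneenekne gives the pieces ne en ek ne ek ne ne en ek ne ne ek ne en ek ne, which concatenate to the answer.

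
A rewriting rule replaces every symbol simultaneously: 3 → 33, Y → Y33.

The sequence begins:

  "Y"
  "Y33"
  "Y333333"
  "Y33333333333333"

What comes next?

Y333333333333333333333333333333

φ(Y33333333333333) expands symbol-by-symbol to Y33 33 33 33 33 33 33 33 33 33 33 33 33 33 33; joining the 15 pieces gives the next term.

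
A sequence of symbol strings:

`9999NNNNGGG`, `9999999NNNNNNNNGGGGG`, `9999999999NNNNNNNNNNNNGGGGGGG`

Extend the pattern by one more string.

Reading off run lengths: 9 runs 4, 7, 10; N runs 4, 8, 12; G runs 3, 5, 7 — each is linear in n (n = 1, 2, …).
Setting n = 4 gives 13, 16, 9 characters in each block.

9999999999999NNNNNNNNNNNNNNNNGGGGGGGGG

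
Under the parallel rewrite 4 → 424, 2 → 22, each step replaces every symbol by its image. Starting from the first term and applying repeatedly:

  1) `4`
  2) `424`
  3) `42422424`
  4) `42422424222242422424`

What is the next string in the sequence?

φ(42422424222242422424) expands symbol-by-symbol to 424 22 424 22 22 424 22 424 22 22 22 22 424 22 424 22 22 424 22 424; joining the 20 pieces gives the next term.

424224242222424224242222222242422424222242422424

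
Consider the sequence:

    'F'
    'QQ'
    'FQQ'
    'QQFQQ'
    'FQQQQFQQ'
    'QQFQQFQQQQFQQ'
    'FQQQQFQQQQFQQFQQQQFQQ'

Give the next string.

QQFQQFQQQQFQQFQQQQFQQQQFQQFQQQQFQQ

This is a Fibonacci-style word recurrence s(k) = s(k−2)·s(k−1): e.g. F·QQ = FQQ.
The next term joins QQFQQFQQQQFQQ and FQQQQFQQQQFQQFQQQQFQQ.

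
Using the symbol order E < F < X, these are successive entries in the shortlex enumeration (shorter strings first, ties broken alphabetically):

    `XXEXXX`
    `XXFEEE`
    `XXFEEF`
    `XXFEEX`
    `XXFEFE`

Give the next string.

XXFEFF

Treat XXFEFE as a base-3 numeral over the given alphabet and add one, carrying through any trailing X's.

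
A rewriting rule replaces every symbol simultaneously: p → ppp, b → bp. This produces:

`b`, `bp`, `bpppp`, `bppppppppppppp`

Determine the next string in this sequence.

bpppppppppppppppppppppppppppppppppppppppp

φ(bppppppppppppp) expands symbol-by-symbol to bp ppp ppp ppp ppp ppp ppp ppp ppp ppp ppp ppp ppp ppp; joining the 14 pieces gives the next term.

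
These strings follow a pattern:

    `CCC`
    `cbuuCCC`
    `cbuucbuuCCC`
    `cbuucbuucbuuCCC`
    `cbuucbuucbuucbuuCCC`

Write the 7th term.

The strings grow by a fixed prefix cbuu each time.
From cbuucbuucbuucbuuCCC, 2 further steps: cbuucbuucbuucbuuCCC → cbuucbuucbuucbuucbuuCCC → (answer).

cbuucbuucbuucbuucbuucbuuCCC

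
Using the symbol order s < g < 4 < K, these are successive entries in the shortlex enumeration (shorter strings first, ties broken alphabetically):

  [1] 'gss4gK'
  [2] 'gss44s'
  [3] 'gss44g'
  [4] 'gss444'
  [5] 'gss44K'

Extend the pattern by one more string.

gss4Ks

Treat gss44K as a base-4 numeral over the given alphabet and add one, carrying through any trailing K's.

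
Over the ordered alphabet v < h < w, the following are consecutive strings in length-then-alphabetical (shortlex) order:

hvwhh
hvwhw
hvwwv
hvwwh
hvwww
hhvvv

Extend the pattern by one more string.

hhvvh

Find the rightmost character of hhvvv below w, bump it to the next letter, and reset everything to its right to v.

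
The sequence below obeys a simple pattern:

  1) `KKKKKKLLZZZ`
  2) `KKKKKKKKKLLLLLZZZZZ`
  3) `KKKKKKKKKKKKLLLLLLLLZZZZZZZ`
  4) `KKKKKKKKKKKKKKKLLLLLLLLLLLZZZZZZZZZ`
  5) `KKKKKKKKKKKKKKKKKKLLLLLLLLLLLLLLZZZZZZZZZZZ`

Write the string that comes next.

KKKKKKKKKKKKKKKKKKKKKLLLLLLLLLLLLLLLLLZZZZZZZZZZZZZ

The n-th term is 3n+3 K's then 3n-1 L's then 2n+1 Z's (n = 1, 2, …).
Setting n = 6 gives 21, 17, 13 characters in each block.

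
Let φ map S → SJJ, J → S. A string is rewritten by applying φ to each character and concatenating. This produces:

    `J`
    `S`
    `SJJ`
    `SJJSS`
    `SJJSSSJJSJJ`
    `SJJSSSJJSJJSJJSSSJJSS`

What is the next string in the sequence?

Rewriting the 21 symbols of SJJSSSJJSJJSJJSSSJJSS one by one yields SJJ S S SJJ SJJ SJJ S S SJJ S S SJJ S S SJJ SJJ SJJ S S SJJ SJJ; concatenated:

SJJSSSJJSJJSJJSSSJJSSSJJSSSJJSJJSJJSSSJJSJJ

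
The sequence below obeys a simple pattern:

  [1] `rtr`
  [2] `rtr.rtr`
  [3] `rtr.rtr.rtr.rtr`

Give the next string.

rtr.rtr.rtr.rtr.rtr.rtr.rtr.rtr

Every step duplicates the string with '.' between the halves.
So the next term is two copies of rtr.rtr.rtr.rtr with '.' between the halves.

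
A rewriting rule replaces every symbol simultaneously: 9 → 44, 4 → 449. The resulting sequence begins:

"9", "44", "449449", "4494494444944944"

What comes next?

44944944449449444494494494494444944944449449

Replace each of the 16 characters of 4494494444944944 in place — 449 449 44 449 449 44 449 449 449 449 44 449 449 44 449 449 — and concatenate.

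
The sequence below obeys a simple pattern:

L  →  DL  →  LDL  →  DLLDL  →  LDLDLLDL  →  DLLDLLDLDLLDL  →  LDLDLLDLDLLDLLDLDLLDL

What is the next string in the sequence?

DLLDLLDLDLLDLLDLDLLDLDLLDLLDLDLLDL

This is a Fibonacci-style word recurrence s(k) = s(k−2)·s(k−1): e.g. L·DL = LDL.
The next term joins DLLDLLDLDLLDL and LDLDLLDLDLLDLLDLDLLDL.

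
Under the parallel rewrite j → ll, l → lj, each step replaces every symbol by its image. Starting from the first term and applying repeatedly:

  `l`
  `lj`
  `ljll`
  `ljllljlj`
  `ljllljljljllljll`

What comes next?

ljllljljljllljllljllljljljllljlj

Replace each of the 16 characters of ljllljljljllljll in place — lj ll lj lj lj ll lj ll lj ll lj lj lj ll lj lj — and concatenate.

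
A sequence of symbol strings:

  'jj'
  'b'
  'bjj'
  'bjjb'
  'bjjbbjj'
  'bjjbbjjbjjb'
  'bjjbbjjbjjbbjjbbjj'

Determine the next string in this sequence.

Each term (from the third on) is the previous term followed by the one before it: term 3 = b·jj = bjj.
The next term joins bjjbbjjbjjbbjjbbjj and bjjbbjjbjjb.

bjjbbjjbjjbbjjbbjjbjjbbjjbjjb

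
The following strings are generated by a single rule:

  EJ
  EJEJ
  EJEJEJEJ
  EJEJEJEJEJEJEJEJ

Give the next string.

Each string is two copies of the previous one concatenated.
Doubling EJEJEJEJEJEJEJEJ:

EJEJEJEJEJEJEJEJEJEJEJEJEJEJEJEJ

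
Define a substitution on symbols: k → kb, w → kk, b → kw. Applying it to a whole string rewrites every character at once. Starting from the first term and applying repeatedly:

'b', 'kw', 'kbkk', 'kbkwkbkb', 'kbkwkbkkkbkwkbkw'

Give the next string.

φ(kbkwkbkkkbkwkbkw) expands symbol-by-symbol to kb kw kb kk kb kw kb kb kb kw kb kk kb kw kb kk; joining the 16 pieces gives the next term.

kbkwkbkkkbkwkbkbkbkwkbkkkbkwkbkk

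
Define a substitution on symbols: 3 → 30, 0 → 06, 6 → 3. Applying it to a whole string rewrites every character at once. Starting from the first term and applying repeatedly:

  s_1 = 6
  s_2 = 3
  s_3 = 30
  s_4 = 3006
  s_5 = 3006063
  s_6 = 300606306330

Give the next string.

300606306330063303006

Expanding 300606306330: 3→30, 0→06, 0→06, 6→3, 0→06, 6→3, 3→30, 0→06, 6→3, 3→30, 3→30, 0→06. Concatenated: 30 06 06 3 06 3 30 06 3 30 30 06.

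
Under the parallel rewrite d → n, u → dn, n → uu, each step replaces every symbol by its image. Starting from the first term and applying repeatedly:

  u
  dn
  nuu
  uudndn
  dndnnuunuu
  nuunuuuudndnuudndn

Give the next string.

uudndnuudndndndnnuunuudndnnuunuu

Applying the rule to each of the 18 symbols of nuunuuuudndnuudndn gives the pieces uu dn dn uu dn dn dn dn n uu n uu dn dn n uu n uu, which concatenate to the answer.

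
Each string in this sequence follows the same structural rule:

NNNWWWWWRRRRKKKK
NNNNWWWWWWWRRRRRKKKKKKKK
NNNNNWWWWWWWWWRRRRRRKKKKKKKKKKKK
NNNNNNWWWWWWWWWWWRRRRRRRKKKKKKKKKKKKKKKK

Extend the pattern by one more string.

NNNNNNNWWWWWWWWWWWWWRRRRRRRRKKKKKKKKKKKKKKKKKKKK

Term n consists of n+2 N's, followed by 2n+3 W's, followed by n+3 R's, followed by 4n K's (n = 1, 2, …).
Setting n = 5 gives 7, 13, 8, 20 characters in each block.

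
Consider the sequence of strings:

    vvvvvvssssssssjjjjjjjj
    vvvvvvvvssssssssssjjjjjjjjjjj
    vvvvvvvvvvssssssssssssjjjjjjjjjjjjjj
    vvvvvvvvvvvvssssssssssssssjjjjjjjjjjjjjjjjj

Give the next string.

vvvvvvvvvvvvvvssssssssssssssssjjjjjjjjjjjjjjjjjjjj

Reading off run lengths: v runs 6, 8, 10, 12; s runs 8, 10, 12, 14; j runs 8, 11, 14, 17 — each is linear in n, where the shown terms are n = 3, 4, 5, 6.
For the next term, n = 7, so the run lengths are 14, 16, 20.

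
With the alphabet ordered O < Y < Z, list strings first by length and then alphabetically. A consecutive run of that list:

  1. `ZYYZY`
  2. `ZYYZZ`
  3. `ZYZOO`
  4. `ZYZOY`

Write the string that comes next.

ZYZOZ

Find the rightmost character of ZYZOY below Z, bump it to the next letter, and reset everything to its right to O.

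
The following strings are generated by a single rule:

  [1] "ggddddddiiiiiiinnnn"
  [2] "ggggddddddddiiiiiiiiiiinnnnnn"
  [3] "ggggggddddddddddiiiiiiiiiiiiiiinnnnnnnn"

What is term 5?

ggggggggggddddddddddddddiiiiiiiiiiiiiiiiiiiiiiinnnnnnnnnnnn

The n-th term is 2n-2 g's then 2n+2 d's then 4n-1 i's then 2n n's, where the shown terms are n = 2, 3, 4.
Setting n = 6 gives 10, 14, 23, 12 characters in each block.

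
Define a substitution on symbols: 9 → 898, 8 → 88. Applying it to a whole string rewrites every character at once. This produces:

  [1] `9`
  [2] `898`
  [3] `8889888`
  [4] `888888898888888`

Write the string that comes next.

8888888888888889888888888888888

Applying the rule to each of the 15 symbols of 888888898888888 gives the pieces 88 88 88 88 88 88 88 898 88 88 88 88 88 88 88, which concatenate to the answer.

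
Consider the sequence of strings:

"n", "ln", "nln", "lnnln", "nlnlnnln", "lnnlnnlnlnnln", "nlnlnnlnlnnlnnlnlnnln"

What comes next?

lnnlnnlnlnnlnnlnlnnlnlnnlnnlnlnnln

Each term (from the third on) is the two preceding terms concatenated in order: term 3 = n·ln = nln.
So term 8 is lnnlnnlnlnnln·nlnlnnlnlnnlnnlnlnnln.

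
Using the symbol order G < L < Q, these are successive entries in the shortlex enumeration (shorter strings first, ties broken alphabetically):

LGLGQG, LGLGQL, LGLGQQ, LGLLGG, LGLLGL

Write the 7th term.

LGLLLG

Continuing the enumeration 2 steps past LGLLGL: LGLLGL → LGLLGQ → (answer).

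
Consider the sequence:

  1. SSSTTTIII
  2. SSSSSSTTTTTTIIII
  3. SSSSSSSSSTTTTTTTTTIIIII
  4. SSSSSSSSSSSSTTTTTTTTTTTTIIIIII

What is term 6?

SSSSSSSSSSSSSSSSSSTTTTTTTTTTTTTTTTTTIIIIIIII

Term n consists of 3n S's, followed by 3n T's, followed by n+2 I's (n = 1, 2, …).
For term 6, n = 6, so the run lengths are 18, 18, 8.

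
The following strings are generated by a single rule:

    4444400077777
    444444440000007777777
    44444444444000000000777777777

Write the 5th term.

Each string has the form 4^{3n+2} 0^{3n} 7^{2n+3} (n = 1, 2, …).
For term 5, n = 5, so the run lengths are 17, 15, 13.

444444444444444440000000000000007777777777777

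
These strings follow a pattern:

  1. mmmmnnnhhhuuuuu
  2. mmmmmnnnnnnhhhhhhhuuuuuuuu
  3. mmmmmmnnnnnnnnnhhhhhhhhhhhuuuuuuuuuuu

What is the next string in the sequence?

mmmmmmmnnnnnnnnnnnnhhhhhhhhhhhhhhhuuuuuuuuuuuuuu

The n-th term is n+3 m's then 3n n's then 4n-1 h's then 3n+2 u's (n = 1, 2, …).
Setting n = 4 gives 7, 12, 15, 14 characters in each block.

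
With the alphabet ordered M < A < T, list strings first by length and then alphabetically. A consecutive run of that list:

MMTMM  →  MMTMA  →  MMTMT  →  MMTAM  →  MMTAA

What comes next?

MMTAT

The successor of MMTAA increments the rightmost position that isn't already T and resets every position after it to M.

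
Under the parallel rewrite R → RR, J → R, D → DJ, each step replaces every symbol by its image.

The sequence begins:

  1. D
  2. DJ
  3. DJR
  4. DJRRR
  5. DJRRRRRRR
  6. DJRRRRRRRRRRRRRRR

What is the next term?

DJRRRRRRRRRRRRRRRRRRRRRRRRRRRRRRR

Applying the rule to each of the 17 symbols of DJRRRRRRRRRRRRRRR gives the pieces DJ R RR RR RR RR RR RR RR RR RR RR RR RR RR RR RR, which concatenate to the answer.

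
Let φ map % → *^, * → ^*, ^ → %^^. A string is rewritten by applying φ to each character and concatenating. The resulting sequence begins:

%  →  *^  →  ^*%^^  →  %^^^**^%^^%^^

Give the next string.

*^%^^%^^%^^^*^*%^^*^%^^%^^*^%^^%^^

Replace each of the 13 characters of %^^^**^%^^%^^ in place — *^ %^^ %^^ %^^ ^* ^* %^^ *^ %^^ %^^ *^ %^^ %^^ — and concatenate.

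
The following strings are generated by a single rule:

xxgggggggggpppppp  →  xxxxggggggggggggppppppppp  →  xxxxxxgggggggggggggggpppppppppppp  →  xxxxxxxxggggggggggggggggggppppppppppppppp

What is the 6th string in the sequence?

Each string has the form x^{2n-2} g^{3n+3} p^{3n}, where the shown terms are n = 2, 3, 4, 5.
At n = 7 the blocks have lengths 12, 24, 21.

xxxxxxxxxxxxggggggggggggggggggggggggppppppppppppppppppppp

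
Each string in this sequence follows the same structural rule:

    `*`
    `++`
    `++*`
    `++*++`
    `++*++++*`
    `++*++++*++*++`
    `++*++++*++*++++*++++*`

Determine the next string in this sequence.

++*++++*++*++++*++++*++*++++*++*++

From term 3 onward, concatenate the last term with the second-to-last: ++·* = ++*, ++*·++ = ++*++, …
The next term joins ++*++++*++*++++*++++* and ++*++++*++*++.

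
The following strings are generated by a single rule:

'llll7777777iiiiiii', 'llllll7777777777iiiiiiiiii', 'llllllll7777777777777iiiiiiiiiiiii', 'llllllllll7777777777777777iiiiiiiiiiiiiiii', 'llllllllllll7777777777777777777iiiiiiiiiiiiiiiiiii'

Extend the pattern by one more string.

llllllllllllll7777777777777777777777iiiiiiiiiiiiiiiiiiiiii

Term n consists of 2n l's, followed by 3n+1 7's, followed by 3n+1 i's, where the shown terms are n = 2, 3, 4, 5, 6.
Setting n = 7 gives 14, 22, 22 characters in each block.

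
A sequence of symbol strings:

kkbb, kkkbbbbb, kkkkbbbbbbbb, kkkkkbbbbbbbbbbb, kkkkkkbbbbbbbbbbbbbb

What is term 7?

Term n consists of n+1 k's, followed by 3n-1 b's (n = 1, 2, …).
For term 7, n = 7, so the run lengths are 8, 20.

kkkkkkkkbbbbbbbbbbbbbbbbbbbb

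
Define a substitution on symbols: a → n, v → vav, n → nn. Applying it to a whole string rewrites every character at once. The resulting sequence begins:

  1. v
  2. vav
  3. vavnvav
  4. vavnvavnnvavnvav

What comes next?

vavnvavnnvavnvavnnnnvavnvavnnvavnvav

φ(vavnvavnnvavnvav) expands symbol-by-symbol to vav n vav nn vav n vav nn nn vav n vav nn vav n vav; joining the 16 pieces gives the next term.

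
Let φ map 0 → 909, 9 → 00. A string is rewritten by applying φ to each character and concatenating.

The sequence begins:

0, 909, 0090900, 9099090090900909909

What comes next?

00909000090900909909009090090990900909000090900

φ(9099090090900909909) expands symbol-by-symbol to 00 909 00 00 909 00 909 909 00 909 00 909 909 00 909 00 00 909 00; joining the 19 pieces gives the next term.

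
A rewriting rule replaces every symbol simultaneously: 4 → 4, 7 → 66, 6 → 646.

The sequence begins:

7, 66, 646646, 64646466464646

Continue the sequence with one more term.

646464646464646646464646464646

φ(64646466464646) expands symbol-by-symbol to 646 4 646 4 646 4 646 646 4 646 4 646 4 646; joining the 14 pieces gives the next term.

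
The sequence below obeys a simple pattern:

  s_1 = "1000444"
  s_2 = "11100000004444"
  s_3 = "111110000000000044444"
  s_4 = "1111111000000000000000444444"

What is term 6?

The n-th term is 2n-1 1's then 4n-1 0's then n+2 4's (n = 1, 2, …).
At n = 6 the blocks have lengths 11, 23, 8.

111111111110000000000000000000000044444444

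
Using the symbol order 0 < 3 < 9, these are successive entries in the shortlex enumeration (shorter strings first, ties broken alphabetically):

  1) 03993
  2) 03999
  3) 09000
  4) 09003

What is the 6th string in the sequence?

09030

Stepping forward 2 times from 09003: 09003 → 09009, then the target.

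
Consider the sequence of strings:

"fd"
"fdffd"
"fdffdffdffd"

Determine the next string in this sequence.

Each string is two copies of the previous one joined by 'f'.
So the next term is two copies of fdffdffdffd with 'f' between the halves.

fdffdffdffdffdffdffdffd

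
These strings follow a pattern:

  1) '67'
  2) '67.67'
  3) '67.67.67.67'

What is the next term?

Each string is two copies of the previous one joined by '.'.
So the next term is two copies of 67.67.67.67 with '.' between the halves.

67.67.67.67.67.67.67.67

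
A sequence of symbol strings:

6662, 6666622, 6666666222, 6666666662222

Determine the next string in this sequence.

6666666666622222

The n-th term is 2n+1 6's then n 2's (n = 1, 2, …).
For the next term, n = 5, so the run lengths are 11, 5.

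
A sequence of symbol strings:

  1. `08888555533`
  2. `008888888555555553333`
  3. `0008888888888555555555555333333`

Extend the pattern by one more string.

00008888888888888555555555555555533333333

Reading off run lengths: 0 runs 1, 2, 3; 8 runs 4, 7, 10; 5 runs 4, 8, 12; 3 runs 2, 4, 6 — each is linear in n (n = 1, 2, …).
At n = 4 the blocks have lengths 4, 13, 16, 8.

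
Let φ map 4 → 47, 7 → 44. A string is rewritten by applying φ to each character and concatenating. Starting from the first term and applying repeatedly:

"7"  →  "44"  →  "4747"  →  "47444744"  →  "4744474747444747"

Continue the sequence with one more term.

47444747474447444744474747444744

Replace each of the 16 characters of 4744474747444747 in place — 47 44 47 47 47 44 47 44 47 44 47 47 47 44 47 44 — and concatenate.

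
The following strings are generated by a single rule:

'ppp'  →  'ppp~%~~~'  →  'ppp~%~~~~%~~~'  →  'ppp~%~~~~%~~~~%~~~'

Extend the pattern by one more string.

The strings grow by a fixed suffix ~%~~~ each time.
One more step from ppp~%~~~~%~~~~%~~~ gives the answer.

ppp~%~~~~%~~~~%~~~~%~~~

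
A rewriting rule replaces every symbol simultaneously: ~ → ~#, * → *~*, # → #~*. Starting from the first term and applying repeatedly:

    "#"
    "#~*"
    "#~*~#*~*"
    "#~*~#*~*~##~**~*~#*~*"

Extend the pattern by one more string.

#~*~#*~*~##~**~*~#*~*~##~*#~*~#*~**~*~#*~*~##~**~*~#*~*

φ(#~*~#*~*~##~**~*~#*~*) expands symbol-by-symbol to #~* ~# *~* ~# #~* *~* ~# *~* ~# #~* #~* ~# *~* *~* ~# *~* ~# #~* *~* ~# *~*; joining the 21 pieces gives the next term.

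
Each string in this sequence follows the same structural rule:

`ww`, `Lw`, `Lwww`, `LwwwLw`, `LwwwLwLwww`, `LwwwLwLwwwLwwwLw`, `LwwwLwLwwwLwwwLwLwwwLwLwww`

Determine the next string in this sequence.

LwwwLwLwwwLwwwLwLwwwLwLwwwLwwwLwLwwwLwwwLw

This is a Fibonacci-style word recurrence s(k) = s(k−1)·s(k−2): e.g. Lw·ww = Lwww.
The next term joins LwwwLwLwwwLwwwLwLwwwLwLwww and LwwwLwLwwwLwwwLw.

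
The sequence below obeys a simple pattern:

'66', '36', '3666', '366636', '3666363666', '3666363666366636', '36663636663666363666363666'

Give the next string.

366636366636663636663636663666363666366636

From term 3 onward, concatenate the last term with the second-to-last: 36·66 = 3666, 3666·36 = 366636, …
The next term joins 36663636663666363666363666 and 3666363666366636.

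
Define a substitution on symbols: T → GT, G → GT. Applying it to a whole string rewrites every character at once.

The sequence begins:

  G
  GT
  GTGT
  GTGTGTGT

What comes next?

GTGTGTGTGTGTGTGT

Expanding GTGTGTGT: G→GT, T→GT, G→GT, T→GT, G→GT, T→GT, G→GT, T→GT. Concatenated: GT GT GT GT GT GT GT GT.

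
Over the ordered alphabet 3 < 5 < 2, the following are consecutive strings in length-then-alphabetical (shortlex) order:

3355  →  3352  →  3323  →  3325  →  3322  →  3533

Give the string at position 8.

3532

Advancing 2 positions from 3533 through 3533 → 3535 reaches term 8.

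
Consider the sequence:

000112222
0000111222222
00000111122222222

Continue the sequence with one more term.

Each string has the form 0^{n+1} 1^{n} 2^{2n}, where the shown terms are n = 2, 3, 4.
Setting n = 5 gives 6, 5, 10 characters in each block.

000000111112222222222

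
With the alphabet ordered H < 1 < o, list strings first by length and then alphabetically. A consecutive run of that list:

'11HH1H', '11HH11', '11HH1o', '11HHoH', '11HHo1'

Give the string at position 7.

Stepping forward 2 times from 11HHo1: 11HHo1 → 11HHoo, then the target.

11H1HH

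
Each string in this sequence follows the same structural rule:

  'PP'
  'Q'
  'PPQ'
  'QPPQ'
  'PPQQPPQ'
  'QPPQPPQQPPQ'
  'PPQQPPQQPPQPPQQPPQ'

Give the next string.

This is a Fibonacci-style word recurrence s(k) = s(k−2)·s(k−1): e.g. PP·Q = PPQ.
So term 8 is QPPQPPQQPPQ·PPQQPPQQPPQPPQQPPQ.

QPPQPPQQPPQPPQQPPQQPPQPPQQPPQ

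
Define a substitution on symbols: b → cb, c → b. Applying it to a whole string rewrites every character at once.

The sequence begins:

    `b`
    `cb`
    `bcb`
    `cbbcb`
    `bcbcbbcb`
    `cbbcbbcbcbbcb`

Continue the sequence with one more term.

φ(cbbcbbcbcbbcb) expands symbol-by-symbol to b cb cb b cb cb b cb b cb cb b cb; joining the 13 pieces gives the next term.

bcbcbbcbcbbcbbcbcbbcb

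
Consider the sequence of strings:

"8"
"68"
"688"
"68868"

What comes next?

68868688

This is a Fibonacci-style word recurrence s(k) = s(k−1)·s(k−2): e.g. 68·8 = 688.
So term 5 is 68868·688.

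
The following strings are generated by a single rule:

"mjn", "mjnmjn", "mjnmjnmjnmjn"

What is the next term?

s(k+1) = s(k)·s(k) — each term doubles the last.
Doubling mjnmjnmjnmjn:

mjnmjnmjnmjnmjnmjnmjnmjn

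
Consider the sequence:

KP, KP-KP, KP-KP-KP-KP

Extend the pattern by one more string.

KP-KP-KP-KP-KP-KP-KP-KP

Each string is two copies of the previous one joined by '-'.
One more doubling of KP-KP-KP-KP gives the answer.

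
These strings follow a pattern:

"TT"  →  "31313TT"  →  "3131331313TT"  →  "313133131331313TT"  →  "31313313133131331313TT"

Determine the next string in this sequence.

The strings grow by a fixed prefix 31313 each time.
Applying this once more to 31313313133131331313TT:

3131331313313133131331313TT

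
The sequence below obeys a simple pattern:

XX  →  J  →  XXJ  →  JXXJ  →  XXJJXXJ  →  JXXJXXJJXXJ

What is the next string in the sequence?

This is a Fibonacci-style word recurrence s(k) = s(k−2)·s(k−1): e.g. XX·J = XXJ.
The next term joins XXJJXXJ and JXXJXXJJXXJ.

XXJJXXJJXXJXXJJXXJ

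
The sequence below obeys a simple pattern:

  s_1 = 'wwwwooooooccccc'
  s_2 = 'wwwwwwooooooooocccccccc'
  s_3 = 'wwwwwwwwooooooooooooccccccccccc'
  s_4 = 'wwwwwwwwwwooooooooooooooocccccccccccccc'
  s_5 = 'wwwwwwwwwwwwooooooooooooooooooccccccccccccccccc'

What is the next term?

Term n consists of 2n+2 w's, followed by 3n+3 o's, followed by 3n+2 c's (n = 1, 2, …).
At n = 6 the blocks have lengths 14, 21, 20.

wwwwwwwwwwwwwwooooooooooooooooooooocccccccccccccccccccc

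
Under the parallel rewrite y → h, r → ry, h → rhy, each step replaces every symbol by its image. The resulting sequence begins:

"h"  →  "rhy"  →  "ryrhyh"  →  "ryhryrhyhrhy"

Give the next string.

ryhrhyryhryrhyhrhyryrhyh

Expanding ryhryrhyhrhy: r→ry, y→h, h→rhy, r→ry, y→h, r→ry, h→rhy, y→h, h→rhy, r→ry, h→rhy, y→h. Concatenated: ry h rhy ry h ry rhy h rhy ry rhy h.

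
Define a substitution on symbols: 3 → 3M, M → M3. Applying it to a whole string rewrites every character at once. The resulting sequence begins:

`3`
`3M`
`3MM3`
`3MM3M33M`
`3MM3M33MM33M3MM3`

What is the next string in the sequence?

Rewriting the 16 symbols of 3MM3M33MM33M3MM3 one by one yields 3M M3 M3 3M M3 3M 3M M3 M3 3M 3M M3 3M M3 M3 3M; concatenated:

3MM3M33MM33M3MM3M33M3MM33MM3M33M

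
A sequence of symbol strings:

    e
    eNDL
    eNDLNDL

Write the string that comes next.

eNDLNDLNDL

The strings grow by a fixed suffix NDL each time.
One more step from eNDLNDL gives the answer.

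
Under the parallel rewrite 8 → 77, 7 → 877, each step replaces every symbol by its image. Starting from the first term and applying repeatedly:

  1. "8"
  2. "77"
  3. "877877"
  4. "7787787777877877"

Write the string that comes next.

Applying the rule to each of the 16 symbols of 7787787777877877 gives the pieces 877 877 77 877 877 77 877 877 877 877 77 877 877 77 877 877, which concatenate to the answer.

87787777877877778778778778777787787777877877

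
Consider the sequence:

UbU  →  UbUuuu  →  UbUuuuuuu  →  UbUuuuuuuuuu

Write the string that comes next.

Each term is the previous one with uuu appended.
So the next term is UbUuuuuuuuuu·uuu.

UbUuuuuuuuuuuuu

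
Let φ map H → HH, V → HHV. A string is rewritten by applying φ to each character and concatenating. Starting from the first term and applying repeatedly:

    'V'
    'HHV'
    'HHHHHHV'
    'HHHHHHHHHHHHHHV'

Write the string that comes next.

Rewriting the 15 symbols of HHHHHHHHHHHHHHV one by one yields HH HH HH HH HH HH HH HH HH HH HH HH HH HH HHV; concatenated:

HHHHHHHHHHHHHHHHHHHHHHHHHHHHHHV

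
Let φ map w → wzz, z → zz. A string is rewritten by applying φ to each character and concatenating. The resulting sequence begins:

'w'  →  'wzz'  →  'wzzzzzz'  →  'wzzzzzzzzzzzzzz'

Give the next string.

Applying the rule to each of the 15 symbols of wzzzzzzzzzzzzzz gives the pieces wzz zz zz zz zz zz zz zz zz zz zz zz zz zz zz, which concatenate to the answer.

wzzzzzzzzzzzzzzzzzzzzzzzzzzzzzz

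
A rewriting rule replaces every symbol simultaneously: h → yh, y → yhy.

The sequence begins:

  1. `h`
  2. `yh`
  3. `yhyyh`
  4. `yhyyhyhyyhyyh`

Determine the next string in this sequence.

yhyyhyhyyhyyhyhyyhyhyyhyyhyhyyhyyh

Replace each of the 13 characters of yhyyhyhyyhyyh in place — yhy yh yhy yhy yh yhy yh yhy yhy yh yhy yhy yh — and concatenate.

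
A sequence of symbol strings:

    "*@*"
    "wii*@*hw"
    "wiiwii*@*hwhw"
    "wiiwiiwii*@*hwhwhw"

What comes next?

Every step adds wii to the front and hw to the end of the previous string.
One more step from wiiwiiwii*@*hwhwhw gives the answer.

wiiwiiwiiwii*@*hwhwhwhw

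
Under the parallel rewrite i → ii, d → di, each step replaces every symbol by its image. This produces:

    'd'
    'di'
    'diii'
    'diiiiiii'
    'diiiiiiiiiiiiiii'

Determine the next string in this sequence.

diiiiiiiiiiiiiiiiiiiiiiiiiiiiiii

Replace each of the 16 characters of diiiiiiiiiiiiiii in place — di ii ii ii ii ii ii ii ii ii ii ii ii ii ii ii — and concatenate.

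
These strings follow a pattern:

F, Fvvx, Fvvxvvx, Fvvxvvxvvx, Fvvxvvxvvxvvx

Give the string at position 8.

Fvvxvvxvvxvvxvvxvvxvvx

Each term is the previous one with vvx appended.
From Fvvxvvxvvxvvx, 3 further steps: Fvvxvvxvvxvvx → Fvvxvvxvvxvvxvvx → Fvvxvvxvvxvvxvvxvvx → (answer).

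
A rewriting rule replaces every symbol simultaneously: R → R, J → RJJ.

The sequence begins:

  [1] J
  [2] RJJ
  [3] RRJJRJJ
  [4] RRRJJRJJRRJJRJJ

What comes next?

RRRRJJRJJRRJJRJJRRRJJRJJRRJJRJJ

φ(RRRJJRJJRRJJRJJ) expands symbol-by-symbol to R R R RJJ RJJ R RJJ RJJ R R RJJ RJJ R RJJ RJJ; joining the 15 pieces gives the next term.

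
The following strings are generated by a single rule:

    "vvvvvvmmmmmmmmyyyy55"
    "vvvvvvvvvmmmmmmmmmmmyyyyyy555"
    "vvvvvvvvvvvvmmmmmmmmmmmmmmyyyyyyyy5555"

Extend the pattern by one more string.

vvvvvvvvvvvvvvvmmmmmmmmmmmmmmmmmyyyyyyyyyy55555

Term n consists of 3n v's, followed by 3n+2 m's, followed by 2n y's, followed by n 5's, where the shown terms are n = 2, 3, 4.
For the next term, n = 5, so the run lengths are 15, 17, 10, 5.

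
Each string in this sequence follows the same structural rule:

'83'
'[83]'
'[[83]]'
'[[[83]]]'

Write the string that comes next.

Each term wraps the previous one in [ on the left and ] on the right.
Applying this once more to [[[83]]]:

[[[[83]]]]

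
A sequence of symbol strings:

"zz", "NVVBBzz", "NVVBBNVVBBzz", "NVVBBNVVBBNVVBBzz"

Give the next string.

The strings grow by a fixed prefix NVVBB each time.
Applying this once more to NVVBBNVVBBNVVBBzz:

NVVBBNVVBBNVVBBNVVBBzz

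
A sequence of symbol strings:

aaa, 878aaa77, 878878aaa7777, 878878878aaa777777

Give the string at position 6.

Every step adds 878 to the front and 77 to the end of the previous string.
From 878878878aaa777777, 2 further steps: 878878878aaa777777 → 878878878878aaa77777777 → (answer).

878878878878878aaa7777777777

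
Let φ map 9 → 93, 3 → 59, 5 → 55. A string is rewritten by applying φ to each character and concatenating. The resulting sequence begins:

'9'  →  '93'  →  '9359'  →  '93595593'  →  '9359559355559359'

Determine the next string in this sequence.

Applying the rule to each of the 16 symbols of 9359559355559359 gives the pieces 93 59 55 93 55 55 93 59 55 55 55 55 93 59 55 93, which concatenate to the answer.

93595593555593595555555593595593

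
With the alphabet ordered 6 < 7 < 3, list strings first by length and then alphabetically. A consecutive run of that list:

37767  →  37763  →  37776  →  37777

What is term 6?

37736

Stepping forward 2 times from 37777: 37777 → 37773, then the target.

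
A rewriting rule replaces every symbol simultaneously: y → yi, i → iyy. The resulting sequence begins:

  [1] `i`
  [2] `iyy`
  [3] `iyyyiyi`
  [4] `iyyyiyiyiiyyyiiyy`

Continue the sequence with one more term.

Rewriting the 17 symbols of iyyyiyiyiiyyyiiyy one by one yields iyy yi yi yi iyy yi iyy yi iyy iyy yi yi yi iyy iyy yi yi; concatenated:

iyyyiyiyiiyyyiiyyyiiyyiyyyiyiyiiyyiyyyiyi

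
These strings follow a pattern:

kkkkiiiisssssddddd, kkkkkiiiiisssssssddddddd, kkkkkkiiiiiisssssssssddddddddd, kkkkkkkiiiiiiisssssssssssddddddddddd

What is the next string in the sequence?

Each string has the form k^{n+1} i^{n+1} s^{2n-1} d^{2n-1}, where the shown terms are n = 3, 4, 5, 6.
Setting n = 7 gives 8, 8, 13, 13 characters in each block.

kkkkkkkkiiiiiiiisssssssssssssddddddddddddd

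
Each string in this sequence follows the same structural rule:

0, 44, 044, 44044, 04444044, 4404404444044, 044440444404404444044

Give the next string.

4404404444044044440444404404444044

Each term (from the third on) is the two preceding terms concatenated in order: term 3 = 0·44 = 044.
The next term joins 4404404444044 and 044440444404404444044.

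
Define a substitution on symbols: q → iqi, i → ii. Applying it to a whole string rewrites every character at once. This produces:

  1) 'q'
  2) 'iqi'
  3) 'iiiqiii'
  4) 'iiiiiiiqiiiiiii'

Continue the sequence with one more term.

iiiiiiiiiiiiiiiqiiiiiiiiiiiiiii

φ(iiiiiiiqiiiiiii) expands symbol-by-symbol to ii ii ii ii ii ii ii iqi ii ii ii ii ii ii ii; joining the 15 pieces gives the next term.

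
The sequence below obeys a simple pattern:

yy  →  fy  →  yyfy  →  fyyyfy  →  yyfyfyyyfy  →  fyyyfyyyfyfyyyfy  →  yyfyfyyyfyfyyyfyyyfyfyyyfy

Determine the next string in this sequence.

fyyyfyyyfyfyyyfyyyfyfyyyfyfyyyfyyyfyfyyyfy

From term 3 onward, concatenate the second-to-last term with the last: yy·fy = yyfy, fy·yyfy = fyyyfy, …
So term 8 is fyyyfyyyfyfyyyfy·yyfyfyyyfyfyyyfyyyfyfyyyfy.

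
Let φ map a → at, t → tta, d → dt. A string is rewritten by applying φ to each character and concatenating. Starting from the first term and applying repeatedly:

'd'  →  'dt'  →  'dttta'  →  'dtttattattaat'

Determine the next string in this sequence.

Rewriting the 13 symbols of dtttattattaat one by one yields dt tta tta tta at tta tta at tta tta at at tta; concatenated:

dtttattattaatttattaatttattaatattta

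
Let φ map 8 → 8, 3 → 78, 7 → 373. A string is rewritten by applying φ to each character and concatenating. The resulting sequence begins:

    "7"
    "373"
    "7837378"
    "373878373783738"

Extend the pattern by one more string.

Replace each of the 15 characters of 373878373783738 in place — 78 373 78 8 373 8 78 373 78 373 8 78 373 78 8 — and concatenate.

7837378837387837378373878373788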